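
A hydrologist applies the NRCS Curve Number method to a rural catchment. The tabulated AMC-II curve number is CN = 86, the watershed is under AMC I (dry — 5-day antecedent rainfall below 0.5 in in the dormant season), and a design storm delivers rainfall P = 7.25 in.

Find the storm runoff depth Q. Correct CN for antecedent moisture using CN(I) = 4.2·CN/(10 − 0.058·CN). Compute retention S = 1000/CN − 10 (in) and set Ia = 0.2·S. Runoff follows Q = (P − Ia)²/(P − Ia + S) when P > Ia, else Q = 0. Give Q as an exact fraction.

Q = 11162281/2755956 in ≈ 4.050 in

Adjust CN=86 to AMC I: 4.2·86/(10 − 0.058·86) → (1806/5) ÷ (1253/250) = 12900/179 ≈ 72.067
Retention S: 1000/CN − 10 with CN=72.067 → S = 500/129 ≈ 3.876 in
Ia = 0.2·(500/129) = 100/129 in ≈ 0.775 in
Since P=7.250 > Ia=0.775: effective rainfall P−Ia = 3341/516 in
Q: (3341/516)² ÷ (5341/516) = 11162281/2755956 in (≈ 4.050 in)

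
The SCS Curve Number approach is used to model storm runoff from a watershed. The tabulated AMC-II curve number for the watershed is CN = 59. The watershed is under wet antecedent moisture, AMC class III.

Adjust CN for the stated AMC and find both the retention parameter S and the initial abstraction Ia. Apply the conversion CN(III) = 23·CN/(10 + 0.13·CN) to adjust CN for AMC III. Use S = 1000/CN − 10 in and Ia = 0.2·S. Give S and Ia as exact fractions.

CN(III) from CN(II)=59: (23·59)/(10 + 0.13·59) = 135700/1767 ≈ 76.797
Retention S: 1000/CN − 10 with CN=76.797 → S = 4100/1357 ≈ 3.021 in
Initial abstraction Ia = S/5 = (4100/1357)/5 = 820/1357 ≈ 0.604 in

S = 4100/1357 in ≈ 3.021 in; Ia = 820/1357 in ≈ 0.604 in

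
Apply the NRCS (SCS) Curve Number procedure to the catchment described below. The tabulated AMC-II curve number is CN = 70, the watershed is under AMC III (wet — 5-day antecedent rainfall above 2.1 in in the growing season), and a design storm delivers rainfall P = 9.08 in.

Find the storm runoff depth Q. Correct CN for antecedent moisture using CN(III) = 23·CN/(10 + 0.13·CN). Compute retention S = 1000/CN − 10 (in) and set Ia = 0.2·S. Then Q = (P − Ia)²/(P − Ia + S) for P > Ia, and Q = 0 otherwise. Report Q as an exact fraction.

Q = 1228292209/171251675 in ≈ 7.172 in

Adjust CN=70 to AMC III: 23·70/(10 + 0.13·70) → 1610 ÷ (191/10) = 16100/191 ≈ 84.293
Max retention: S = 1000/(16100/191) − 10 = 300/161 in (≈ 1.863 in)
Ia = 0.2S: 0.2·1.863 = 0.373 in (exactly 60/161)
P − Ia = 9.080 − 0.373 = 35047/4025 ≈ 8.707 in (> 0, runoff occurs)
Runoff Q = (P−Ia)²/(P−Ia+S) = (8.707)²/(8.707+1.863) = 1228292209/171251675 ≈ 7.172 in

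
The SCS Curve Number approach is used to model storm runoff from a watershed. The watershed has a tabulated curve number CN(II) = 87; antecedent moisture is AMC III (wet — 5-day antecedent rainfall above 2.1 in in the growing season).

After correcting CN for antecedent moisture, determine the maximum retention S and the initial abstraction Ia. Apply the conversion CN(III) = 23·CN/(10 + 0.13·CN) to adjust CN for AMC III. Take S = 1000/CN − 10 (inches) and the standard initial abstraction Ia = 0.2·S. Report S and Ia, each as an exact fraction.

S = 1300/2001 in ≈ 0.650 in; Ia = 260/2001 in ≈ 0.130 in

CN(III) from CN(II)=87: (23·87)/(10 + 0.13·87) = 200100/2131 ≈ 93.900
Retention S: 1000/CN − 10 with CN=93.900 → S = 1300/2001 ≈ 0.650 in
Initial abstraction Ia = S/5 = (1300/2001)/5 = 260/2001 ≈ 0.130 in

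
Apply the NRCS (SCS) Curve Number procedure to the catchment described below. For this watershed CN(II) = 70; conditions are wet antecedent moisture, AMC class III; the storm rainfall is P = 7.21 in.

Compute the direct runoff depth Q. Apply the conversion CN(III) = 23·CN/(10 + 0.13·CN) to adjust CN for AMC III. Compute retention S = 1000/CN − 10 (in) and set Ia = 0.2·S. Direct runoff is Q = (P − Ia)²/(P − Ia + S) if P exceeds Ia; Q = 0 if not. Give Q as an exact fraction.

Wet (AMC III): CN(III) = 23·70/(10 + 0.13·70) = 1610/(191/10) = 16100/191 ≈ 84.293
S = 1000/(16100/191) − 10 = 300/161 in ≈ 1.863 in
Ia = 0.2·(300/161) = 60/161 in ≈ 0.373 in
P − Ia = 7.210 − 0.373 = 110081/16100 ≈ 6.837 in (> 0, runoff occurs)
Runoff Q = (P−Ia)²/(P−Ia+S) = (6.837)²/(6.837+1.863) = 12117826561/2255304100 ≈ 5.373 in

Q = 12117826561/2255304100 in ≈ 5.373 in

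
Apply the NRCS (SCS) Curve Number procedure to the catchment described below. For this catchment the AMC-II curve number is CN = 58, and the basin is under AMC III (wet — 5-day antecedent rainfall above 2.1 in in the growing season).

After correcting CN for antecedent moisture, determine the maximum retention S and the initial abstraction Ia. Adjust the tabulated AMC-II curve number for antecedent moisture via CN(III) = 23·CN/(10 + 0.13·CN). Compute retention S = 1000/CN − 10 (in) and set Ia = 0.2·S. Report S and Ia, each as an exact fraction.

S = 2100/667 in ≈ 3.148 in; Ia = 420/667 in ≈ 0.630 in

Adjust CN=58 to AMC III: 23·58/(10 + 0.13·58) → 1334 ÷ (877/50) = 66700/877 ≈ 76.055
S = 1000/(66700/877) − 10 = 2100/667 in ≈ 3.148 in
Ia = 0.2S: 0.2·3.148 = 0.630 in (exactly 420/667)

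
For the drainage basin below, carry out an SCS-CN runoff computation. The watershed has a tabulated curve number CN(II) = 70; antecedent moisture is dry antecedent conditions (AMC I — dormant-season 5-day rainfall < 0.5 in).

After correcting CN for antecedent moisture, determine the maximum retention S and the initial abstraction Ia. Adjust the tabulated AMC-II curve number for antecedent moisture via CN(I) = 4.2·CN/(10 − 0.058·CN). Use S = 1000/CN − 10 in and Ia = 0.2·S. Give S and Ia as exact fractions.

S = 500/49 in ≈ 10.204 in; Ia = 100/49 in ≈ 2.041 in

Dry (AMC I): CN(I) = 4.2·70/(10 − 0.058·70) = 294/(297/50) = 4900/99 ≈ 49.495
Retention S: 1000/CN − 10 with CN=49.495 → S = 500/49 ≈ 10.204 in
Ia = 0.2S: 0.2·10.204 = 2.041 in (exactly 100/49)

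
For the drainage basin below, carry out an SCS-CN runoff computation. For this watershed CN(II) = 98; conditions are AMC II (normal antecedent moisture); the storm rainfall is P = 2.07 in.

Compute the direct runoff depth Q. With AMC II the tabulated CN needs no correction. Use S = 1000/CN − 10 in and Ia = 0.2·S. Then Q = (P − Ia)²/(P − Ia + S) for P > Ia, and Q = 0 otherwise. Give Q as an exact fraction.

Q = 98863249/53620700 in ≈ 1.844 in

Average conditions: CN = 98 (no AMC adjustment).
Max retention: S = 1000/98 − 10 = 10/49 in (≈ 0.204 in)
Ia = 0.2S: 0.2·0.204 = 0.041 in (exactly 2/49)
Since P=2.070 > Ia=0.041: effective rainfall P−Ia = 9943/4900 in
Runoff Q = (P−Ia)²/(P−Ia+S) = (2.029)²/(2.029+0.204) = 98863249/53620700 ≈ 1.844 in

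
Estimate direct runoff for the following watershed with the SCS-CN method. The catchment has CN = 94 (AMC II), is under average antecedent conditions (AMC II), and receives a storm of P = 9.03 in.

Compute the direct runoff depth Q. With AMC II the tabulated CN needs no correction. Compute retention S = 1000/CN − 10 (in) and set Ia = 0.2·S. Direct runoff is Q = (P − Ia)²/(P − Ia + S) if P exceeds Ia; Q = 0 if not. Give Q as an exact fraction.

Q = 583556427/70250900 in ≈ 8.307 in

AMC II — tabulated CN = 94 applies directly.
S = 1000/94 − 10 = 30/47 in ≈ 0.638 in
Ia = 0.2S: 0.2·0.638 = 0.128 in (exactly 6/47)
P − Ia = 9.030 − 0.128 = 41841/4700 ≈ 8.902 in (> 0, runoff occurs)
Runoff Q = (P−Ia)²/(P−Ia+S) = (8.902)²/(8.902+0.638) = 583556427/70250900 ≈ 8.307 in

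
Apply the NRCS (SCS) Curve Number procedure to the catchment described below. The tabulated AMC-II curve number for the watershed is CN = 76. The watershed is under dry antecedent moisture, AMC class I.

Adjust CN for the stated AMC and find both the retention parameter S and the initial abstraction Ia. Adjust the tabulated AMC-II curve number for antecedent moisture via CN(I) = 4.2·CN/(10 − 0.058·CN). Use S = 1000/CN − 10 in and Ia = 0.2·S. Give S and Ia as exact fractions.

Dry (AMC I): CN(I) = 4.2·76/(10 − 0.058·76) = (1596/5)/(699/125) = 13300/233 ≈ 57.082
S = 1000/(13300/233) − 10 = 1000/133 in ≈ 7.519 in
Initial abstraction Ia = S/5 = (1000/133)/5 = 200/133 ≈ 1.504 in

S = 1000/133 in ≈ 7.519 in; Ia = 200/133 in ≈ 1.504 in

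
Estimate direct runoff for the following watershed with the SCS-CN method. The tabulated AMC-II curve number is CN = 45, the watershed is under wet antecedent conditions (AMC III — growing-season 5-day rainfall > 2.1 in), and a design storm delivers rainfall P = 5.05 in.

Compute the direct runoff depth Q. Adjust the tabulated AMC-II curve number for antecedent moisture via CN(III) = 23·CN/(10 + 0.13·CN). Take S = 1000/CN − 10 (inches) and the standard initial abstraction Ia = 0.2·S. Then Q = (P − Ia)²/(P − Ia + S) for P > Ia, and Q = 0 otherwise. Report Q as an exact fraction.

Adjust CN=45 to AMC III: 23·45/(10 + 0.13·45) → 1035 ÷ (317/20) = 20700/317 ≈ 65.300
Retention S: 1000/CN − 10 with CN=65.300 → S = 1100/207 ≈ 5.314 in
Ia = 0.2·(1100/207) = 220/207 in ≈ 1.063 in
P − Ia = 5.050 − 1.063 = 16507/4140 ≈ 3.987 in (> 0, runoff occurs)
Q: (16507/4140)² ÷ (38507/4140) = 272481049/159418980 in (≈ 1.709 in)

Q = 272481049/159418980 in ≈ 1.709 in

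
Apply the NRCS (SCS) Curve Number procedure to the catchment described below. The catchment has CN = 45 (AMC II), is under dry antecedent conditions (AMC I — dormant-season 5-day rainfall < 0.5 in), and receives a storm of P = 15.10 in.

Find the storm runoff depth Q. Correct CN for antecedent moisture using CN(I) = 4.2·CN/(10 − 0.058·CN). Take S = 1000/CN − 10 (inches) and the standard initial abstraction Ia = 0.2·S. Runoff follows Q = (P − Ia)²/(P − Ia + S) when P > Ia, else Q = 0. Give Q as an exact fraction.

Dry (AMC I): CN(I) = 4.2·45/(10 − 0.058·45) = 189/(739/100) = 18900/739 ≈ 25.575
Max retention: S = 1000/(18900/739) − 10 = 5500/189 in (≈ 29.101 in)
Ia = 0.2·(5500/189) = 1100/189 in ≈ 5.820 in
P − Ia = 15.100 − 5.820 = 17539/1890 ≈ 9.280 in (> 0, runoff occurs)
Q = (17539/1890)²/((17539/1890) + 5500/189) = (307616521/3572100)/(72539/1890) = 307616521/137098710 in ≈ 2.244 in

Q = 307616521/137098710 in ≈ 2.244 in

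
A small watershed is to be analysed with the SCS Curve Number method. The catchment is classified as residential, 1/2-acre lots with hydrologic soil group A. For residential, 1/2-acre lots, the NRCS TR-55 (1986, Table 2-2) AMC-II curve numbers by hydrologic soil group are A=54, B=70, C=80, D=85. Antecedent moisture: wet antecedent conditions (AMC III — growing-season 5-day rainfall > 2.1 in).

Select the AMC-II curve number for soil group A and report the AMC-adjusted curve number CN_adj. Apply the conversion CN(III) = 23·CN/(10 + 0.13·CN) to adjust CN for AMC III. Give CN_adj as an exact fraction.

NRCS table: residential, 1/2-acre lots, soil group A → CN(II) = 54
Wet (AMC III): CN(III) = 23·54/(10 + 0.13·54) = 1242/(851/50) = 2700/37 ≈ 72.973

CN_adj = 2700/37 ≈ 72.973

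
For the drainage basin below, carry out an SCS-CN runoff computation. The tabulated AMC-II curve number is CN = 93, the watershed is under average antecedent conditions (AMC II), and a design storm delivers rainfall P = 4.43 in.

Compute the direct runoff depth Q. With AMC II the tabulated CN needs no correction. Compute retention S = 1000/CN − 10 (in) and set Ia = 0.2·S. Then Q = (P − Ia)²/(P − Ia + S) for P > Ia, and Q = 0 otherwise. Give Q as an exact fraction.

Q = 1583960401/435230700 in ≈ 3.639 in

AMC II — tabulated CN = 93 applies directly.
Retention S: 1000/CN − 10 with CN=93.000 → S = 70/93 ≈ 0.753 in
Initial abstraction Ia = S/5 = (70/93)/5 = 14/93 ≈ 0.151 in
P − Ia = 4.430 − 0.151 = 39799/9300 ≈ 4.279 in (> 0, runoff occurs)
Q: (39799/9300)² ÷ (46799/9300) = 1583960401/435230700 in (≈ 3.639 in)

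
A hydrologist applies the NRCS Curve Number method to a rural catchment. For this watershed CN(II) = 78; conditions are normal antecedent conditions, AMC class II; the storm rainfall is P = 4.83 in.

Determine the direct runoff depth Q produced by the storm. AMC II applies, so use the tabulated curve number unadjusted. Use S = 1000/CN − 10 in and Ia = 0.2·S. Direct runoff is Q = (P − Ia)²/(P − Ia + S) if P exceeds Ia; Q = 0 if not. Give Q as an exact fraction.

Q = 276789769/107784300 in ≈ 2.568 in

AMC II — tabulated CN = 78 applies directly.
Max retention: S = 1000/78 − 10 = 110/39 in (≈ 2.821 in)
Initial abstraction Ia = S/5 = (110/39)/5 = 22/39 ≈ 0.564 in
P − Ia = 4.830 − 0.564 = 16637/3900 ≈ 4.266 in (> 0, runoff occurs)
Q = (16637/3900)²/((16637/3900) + 110/39) = (276789769/15210000)/(27637/3900) = 276789769/107784300 in ≈ 2.568 in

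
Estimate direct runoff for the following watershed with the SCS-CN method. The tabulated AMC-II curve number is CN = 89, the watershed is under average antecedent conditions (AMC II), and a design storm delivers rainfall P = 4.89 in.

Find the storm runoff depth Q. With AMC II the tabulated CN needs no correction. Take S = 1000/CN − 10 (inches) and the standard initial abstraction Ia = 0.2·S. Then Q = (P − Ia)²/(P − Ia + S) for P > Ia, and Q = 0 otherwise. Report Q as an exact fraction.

Q = 1707425041/465656900 in ≈ 3.667 in

CN(II) = 89; AMC II needs no correction.
Max retention: S = 1000/89 − 10 = 110/89 in (≈ 1.236 in)
Ia = 0.2S: 0.2·1.236 = 0.247 in (exactly 22/89)
Since P=4.890 > Ia=0.247: effective rainfall P−Ia = 41321/8900 in
Q = (41321/8900)²/((41321/8900) + 110/89) = (1707425041/79210000)/(52321/8900) = 1707425041/465656900 in ≈ 3.667 in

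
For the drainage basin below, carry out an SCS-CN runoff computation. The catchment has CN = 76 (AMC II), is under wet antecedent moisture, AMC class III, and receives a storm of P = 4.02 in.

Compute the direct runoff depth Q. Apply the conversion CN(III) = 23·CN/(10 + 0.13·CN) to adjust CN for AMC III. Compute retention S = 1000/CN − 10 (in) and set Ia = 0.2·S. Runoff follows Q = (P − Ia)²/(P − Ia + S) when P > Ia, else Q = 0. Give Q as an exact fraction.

Q = 2232431523/814546150 in ≈ 2.741 in

Wet (AMC III): CN(III) = 23·76/(10 + 0.13·76) = 1748/(497/25) = 43700/497 ≈ 87.928
Max retention: S = 1000/(43700/497) − 10 = 600/437 in (≈ 1.373 in)
Ia = 0.2·(600/437) = 120/437 in ≈ 0.275 in
Since P=4.020 > Ia=0.275: effective rainfall P−Ia = 81837/21850 in
Runoff Q = (P−Ia)²/(P−Ia+S) = (3.745)²/(3.745+1.373) = 2232431523/814546150 ≈ 2.741 in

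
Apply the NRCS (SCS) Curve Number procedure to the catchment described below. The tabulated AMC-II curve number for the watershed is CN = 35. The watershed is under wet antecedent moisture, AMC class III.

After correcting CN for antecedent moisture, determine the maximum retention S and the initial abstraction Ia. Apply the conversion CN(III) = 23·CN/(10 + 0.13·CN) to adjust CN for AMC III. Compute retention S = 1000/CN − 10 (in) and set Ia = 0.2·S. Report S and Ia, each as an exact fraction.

Wet (AMC III): CN(III) = 23·35/(10 + 0.13·35) = 805/(291/20) = 16100/291 ≈ 55.326
S = 1000/(16100/291) − 10 = 1300/161 in ≈ 8.075 in
Ia = 0.2·(1300/161) = 260/161 in ≈ 1.615 in

S = 1300/161 in ≈ 8.075 in; Ia = 260/161 in ≈ 1.615 in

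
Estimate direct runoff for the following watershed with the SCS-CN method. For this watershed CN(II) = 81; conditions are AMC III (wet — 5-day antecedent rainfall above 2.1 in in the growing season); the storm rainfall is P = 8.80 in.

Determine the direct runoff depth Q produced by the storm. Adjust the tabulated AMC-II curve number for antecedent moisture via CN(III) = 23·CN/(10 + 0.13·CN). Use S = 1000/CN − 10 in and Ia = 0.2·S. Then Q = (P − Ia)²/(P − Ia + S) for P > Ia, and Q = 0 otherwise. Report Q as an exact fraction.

Q = 1602881296/208590795 in ≈ 7.684 in

Adjust CN=81 to AMC III: 23·81/(10 + 0.13·81) → 1863 ÷ (2053/100) = 186300/2053 ≈ 90.745
S = 1000/(186300/2053) − 10 = 1900/1863 in ≈ 1.020 in
Ia = 0.2S: 0.2·1.020 = 0.204 in (exactly 380/1863)
P − Ia = 8.800 − 0.204 = 80072/9315 ≈ 8.596 in (> 0, runoff occurs)
Q: (80072/9315)² ÷ (89572/9315) = 1602881296/208590795 in (≈ 7.684 in)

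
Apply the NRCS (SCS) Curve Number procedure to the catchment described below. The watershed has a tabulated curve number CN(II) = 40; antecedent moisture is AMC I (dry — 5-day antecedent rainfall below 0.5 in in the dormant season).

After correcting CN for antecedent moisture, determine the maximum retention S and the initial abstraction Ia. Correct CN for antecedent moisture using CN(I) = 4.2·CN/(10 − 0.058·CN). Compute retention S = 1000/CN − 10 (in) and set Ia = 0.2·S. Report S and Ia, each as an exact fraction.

Adjust CN=40 to AMC I: 4.2·40/(10 − 0.058·40) → 168 ÷ (192/25) = 175/8 ≈ 21.875
S = 1000/(175/8) − 10 = 250/7 in ≈ 35.714 in
Initial abstraction Ia = S/5 = (250/7)/5 = 50/7 ≈ 7.143 in

S = 250/7 in ≈ 35.714 in; Ia = 50/7 in ≈ 7.143 in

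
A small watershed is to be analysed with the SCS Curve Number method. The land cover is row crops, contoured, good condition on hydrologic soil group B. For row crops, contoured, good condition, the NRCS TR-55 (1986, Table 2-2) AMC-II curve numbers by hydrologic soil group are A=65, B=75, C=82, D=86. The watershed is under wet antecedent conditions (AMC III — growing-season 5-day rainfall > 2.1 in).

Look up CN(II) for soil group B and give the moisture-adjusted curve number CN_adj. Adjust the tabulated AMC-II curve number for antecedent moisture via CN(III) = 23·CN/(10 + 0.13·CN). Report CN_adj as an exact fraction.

CN_adj = 6900/79 ≈ 87.342

NRCS table: row crops, contoured, good condition, soil group B → CN(II) = 75
Adjust CN=75 to AMC III: 23·75/(10 + 0.13·75) → 1725 ÷ (79/4) = 6900/79 ≈ 87.342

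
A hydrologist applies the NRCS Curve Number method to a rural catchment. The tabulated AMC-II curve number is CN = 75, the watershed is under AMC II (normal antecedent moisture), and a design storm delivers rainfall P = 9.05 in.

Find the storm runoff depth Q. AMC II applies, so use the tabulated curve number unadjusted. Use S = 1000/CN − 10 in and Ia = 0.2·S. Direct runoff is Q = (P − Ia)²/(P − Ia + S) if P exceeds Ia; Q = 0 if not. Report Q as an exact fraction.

Q = 253009/42180 in ≈ 5.998 in

Average conditions: CN = 75 (no AMC adjustment).
Max retention: S = 1000/75 − 10 = 10/3 in (≈ 3.333 in)
Ia = 0.2S: 0.2·3.333 = 0.667 in (exactly 2/3)
P − Ia = 9.050 − 0.667 = 503/60 ≈ 8.383 in (> 0, runoff occurs)
Q = (503/60)²/((503/60) + 10/3) = (253009/3600)/(703/60) = 253009/42180 in ≈ 5.998 in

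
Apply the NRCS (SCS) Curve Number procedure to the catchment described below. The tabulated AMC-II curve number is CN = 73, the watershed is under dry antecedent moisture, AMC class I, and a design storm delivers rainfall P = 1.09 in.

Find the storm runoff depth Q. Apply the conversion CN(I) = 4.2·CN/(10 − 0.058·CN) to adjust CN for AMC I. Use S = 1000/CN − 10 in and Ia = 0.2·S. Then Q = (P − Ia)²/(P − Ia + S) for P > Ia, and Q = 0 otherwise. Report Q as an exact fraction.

Adjust CN=73 to AMC I: 4.2·73/(10 − 0.058·73) → (1533/5) ÷ (2883/500) = 51100/961 ≈ 53.174
Retention S: 1000/CN − 10 with CN=53.174 → S = 4500/511 ≈ 8.806 in
Initial abstraction Ia = S/5 = (4500/511)/5 = 900/511 ≈ 1.761 in
P = 1.090 ≤ Ia = 1.761 in: entire storm abstracted, Q = 0.

Q = 0 in ≈ 0.000 in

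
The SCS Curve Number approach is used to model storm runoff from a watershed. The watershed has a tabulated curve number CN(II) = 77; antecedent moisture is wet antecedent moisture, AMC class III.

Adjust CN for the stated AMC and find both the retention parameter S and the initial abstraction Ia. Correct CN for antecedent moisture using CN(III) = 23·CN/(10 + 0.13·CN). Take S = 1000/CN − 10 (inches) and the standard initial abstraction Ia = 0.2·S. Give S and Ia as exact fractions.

S = 100/77 in ≈ 1.299 in; Ia = 20/77 in ≈ 0.260 in

Adjust CN=77 to AMC III: 23·77/(10 + 0.13·77) → 1771 ÷ (2001/100) = 7700/87 ≈ 88.506
S = 1000/(7700/87) − 10 = 100/77 in ≈ 1.299 in
Ia = 0.2S: 0.2·1.299 = 0.260 in (exactly 20/77)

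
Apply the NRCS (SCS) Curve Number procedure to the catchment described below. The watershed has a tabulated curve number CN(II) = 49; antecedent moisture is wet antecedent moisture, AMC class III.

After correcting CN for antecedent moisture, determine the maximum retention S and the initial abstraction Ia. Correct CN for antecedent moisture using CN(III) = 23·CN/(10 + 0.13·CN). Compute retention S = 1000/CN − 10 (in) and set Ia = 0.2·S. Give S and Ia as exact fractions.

CN(III) from CN(II)=49: (23·49)/(10 + 0.13·49) = 112700/1637 ≈ 68.845
Retention S: 1000/CN − 10 with CN=68.845 → S = 5100/1127 ≈ 4.525 in
Ia = 0.2·(5100/1127) = 1020/1127 in ≈ 0.905 in

S = 5100/1127 in ≈ 4.525 in; Ia = 1020/1127 in ≈ 0.905 in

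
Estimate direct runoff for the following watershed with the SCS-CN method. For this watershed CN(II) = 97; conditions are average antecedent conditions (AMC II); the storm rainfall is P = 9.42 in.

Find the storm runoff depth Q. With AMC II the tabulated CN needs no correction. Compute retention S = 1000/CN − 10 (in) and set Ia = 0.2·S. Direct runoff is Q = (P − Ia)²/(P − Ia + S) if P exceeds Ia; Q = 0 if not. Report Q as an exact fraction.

Q = 686659923/75800650 in ≈ 9.059 in

AMC II — tabulated CN = 97 applies directly.
S = 1000/97 − 10 = 30/97 in ≈ 0.309 in
Ia = 0.2·(30/97) = 6/97 in ≈ 0.062 in
Excess rainfall: 9.420 − 0.062 = 9.358 in; P > Ia so Q > 0
Runoff Q = (P−Ia)²/(P−Ia+S) = (9.358)²/(9.358+0.309) = 686659923/75800650 ≈ 9.059 in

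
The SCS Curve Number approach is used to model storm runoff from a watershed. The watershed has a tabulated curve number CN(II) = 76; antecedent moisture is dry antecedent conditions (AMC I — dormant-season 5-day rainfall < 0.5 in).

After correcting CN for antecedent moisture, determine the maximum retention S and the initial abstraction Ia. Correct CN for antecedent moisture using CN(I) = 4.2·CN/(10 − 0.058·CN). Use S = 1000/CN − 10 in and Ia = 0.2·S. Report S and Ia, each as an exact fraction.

S = 1000/133 in ≈ 7.519 in; Ia = 200/133 in ≈ 1.504 in

CN(I) from CN(II)=76: (4.2·76)/(10 − 0.058·76) = 13300/233 ≈ 57.082
Max retention: S = 1000/(13300/233) − 10 = 1000/133 in (≈ 7.519 in)
Ia = 0.2·(1000/133) = 200/133 in ≈ 1.504 in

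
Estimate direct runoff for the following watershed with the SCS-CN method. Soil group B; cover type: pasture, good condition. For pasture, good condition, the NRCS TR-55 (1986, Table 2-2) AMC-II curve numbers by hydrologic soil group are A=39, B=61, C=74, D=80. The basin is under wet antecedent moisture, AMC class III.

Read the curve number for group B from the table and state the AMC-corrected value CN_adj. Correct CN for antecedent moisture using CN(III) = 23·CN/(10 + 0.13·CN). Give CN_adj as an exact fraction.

NRCS table: pasture, good condition, soil group B → CN(II) = 61
Wet (AMC III): CN(III) = 23·61/(10 + 0.13·61) = 1403/(1793/100) = 140300/1793 ≈ 78.249

CN_adj = 140300/1793 ≈ 78.249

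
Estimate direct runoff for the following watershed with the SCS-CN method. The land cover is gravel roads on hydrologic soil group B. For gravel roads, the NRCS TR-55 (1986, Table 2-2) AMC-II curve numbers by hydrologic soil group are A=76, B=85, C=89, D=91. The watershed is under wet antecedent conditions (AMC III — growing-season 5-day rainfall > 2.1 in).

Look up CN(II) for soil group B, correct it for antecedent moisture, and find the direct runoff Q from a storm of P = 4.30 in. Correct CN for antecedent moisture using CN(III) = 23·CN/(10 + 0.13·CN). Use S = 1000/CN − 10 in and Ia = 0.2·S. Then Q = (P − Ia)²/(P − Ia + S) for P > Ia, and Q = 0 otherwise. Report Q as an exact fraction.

Q = 262861369/75122830 in ≈ 3.499 in

NRCS table: gravel roads, soil group B → CN(II) = 85
Wet (AMC III): CN(III) = 23·85/(10 + 0.13·85) = 1955/(421/20) = 39100/421 ≈ 92.874
S = 1000/(39100/421) − 10 = 300/391 in ≈ 0.767 in
Ia = 0.2S: 0.2·0.767 = 0.153 in (exactly 60/391)
Excess rainfall: 4.300 − 0.153 = 4.147 in; P > Ia so Q > 0
Runoff Q = (P−Ia)²/(P−Ia+S) = (4.147)²/(4.147+0.767) = 262861369/75122830 ≈ 3.499 in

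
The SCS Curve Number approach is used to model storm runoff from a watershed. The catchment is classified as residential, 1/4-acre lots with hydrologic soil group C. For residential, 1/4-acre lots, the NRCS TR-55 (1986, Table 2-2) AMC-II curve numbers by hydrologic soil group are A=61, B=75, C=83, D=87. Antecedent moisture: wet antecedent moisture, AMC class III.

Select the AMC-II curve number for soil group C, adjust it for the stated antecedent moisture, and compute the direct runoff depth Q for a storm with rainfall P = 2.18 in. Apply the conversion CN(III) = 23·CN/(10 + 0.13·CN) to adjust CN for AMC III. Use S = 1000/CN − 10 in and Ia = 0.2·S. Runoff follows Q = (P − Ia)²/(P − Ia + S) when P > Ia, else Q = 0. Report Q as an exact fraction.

NRCS table: residential, 1/4-acre lots, soil group C → CN(II) = 83
Adjust CN=83 to AMC III: 23·83/(10 + 0.13·83) → 1909 ÷ (2079/100) = 190900/2079 ≈ 91.823
Max retention: S = 1000/(190900/2079) − 10 = 1700/1909 in (≈ 0.891 in)
Initial abstraction Ia = S/5 = (1700/1909)/5 = 340/1909 ≈ 0.178 in
P − Ia = 2.180 − 0.178 = 191081/95450 ≈ 2.002 in (> 0, runoff occurs)
Q: (191081/95450)² ÷ (276081/95450) = 36511948561/26351931450 in (≈ 1.386 in)

Q = 36511948561/26351931450 in ≈ 1.386 in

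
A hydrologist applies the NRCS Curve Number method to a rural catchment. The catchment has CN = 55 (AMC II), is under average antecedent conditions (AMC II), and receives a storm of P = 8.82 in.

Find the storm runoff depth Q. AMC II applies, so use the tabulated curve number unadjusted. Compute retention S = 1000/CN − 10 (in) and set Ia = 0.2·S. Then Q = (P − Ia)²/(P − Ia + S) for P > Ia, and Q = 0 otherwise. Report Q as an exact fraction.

Q = 578163/172150 in ≈ 3.358 in

Average conditions: CN = 55 (no AMC adjustment).
S = 1000/55 − 10 = 90/11 in ≈ 8.182 in
Ia = 0.2·(90/11) = 18/11 in ≈ 1.636 in
P − Ia = 8.820 − 1.636 = 3951/550 ≈ 7.184 in (> 0, runoff occurs)
Q = (3951/550)²/((3951/550) + 90/11) = (15610401/302500)/(8451/550) = 578163/172150 in ≈ 3.358 in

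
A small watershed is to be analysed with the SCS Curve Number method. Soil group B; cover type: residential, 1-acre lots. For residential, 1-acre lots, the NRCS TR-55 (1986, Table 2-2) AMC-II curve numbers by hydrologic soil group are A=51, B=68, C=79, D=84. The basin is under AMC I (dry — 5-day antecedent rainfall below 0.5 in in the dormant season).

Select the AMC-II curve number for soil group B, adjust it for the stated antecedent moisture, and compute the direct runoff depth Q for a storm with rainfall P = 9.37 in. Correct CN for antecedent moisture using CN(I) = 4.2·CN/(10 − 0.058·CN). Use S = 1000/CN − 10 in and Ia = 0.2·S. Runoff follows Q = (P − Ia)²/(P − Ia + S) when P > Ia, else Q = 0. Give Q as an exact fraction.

Q = 64774831081/23365971300 in ≈ 2.772 in

NRCS table: residential, 1-acre lots, soil group B → CN(II) = 68
Dry (AMC I): CN(I) = 4.2·68/(10 − 0.058·68) = (1428/5)/(757/125) = 35700/757 ≈ 47.160
Retention S: 1000/CN − 10 with CN=47.160 → S = 4000/357 ≈ 11.204 in
Initial abstraction Ia = S/5 = (4000/357)/5 = 800/357 ≈ 2.241 in
Since P=9.370 > Ia=2.241: effective rainfall P−Ia = 254509/35700 in
Q: (254509/35700)² ÷ (654509/35700) = 64774831081/23365971300 in (≈ 2.772 in)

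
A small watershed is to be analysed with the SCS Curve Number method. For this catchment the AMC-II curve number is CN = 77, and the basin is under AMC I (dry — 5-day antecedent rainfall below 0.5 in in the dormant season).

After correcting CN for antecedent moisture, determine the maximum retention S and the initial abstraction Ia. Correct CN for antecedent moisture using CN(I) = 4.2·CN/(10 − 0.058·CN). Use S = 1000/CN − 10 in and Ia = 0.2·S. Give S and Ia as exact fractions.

S = 11500/1617 in ≈ 7.112 in; Ia = 2300/1617 in ≈ 1.422 in

CN(I) from CN(II)=77: (4.2·77)/(10 − 0.058·77) = 161700/2767 ≈ 58.439
S = 1000/(161700/2767) − 10 = 11500/1617 in ≈ 7.112 in
Ia = 0.2S: 0.2·7.112 = 1.422 in (exactly 2300/1617)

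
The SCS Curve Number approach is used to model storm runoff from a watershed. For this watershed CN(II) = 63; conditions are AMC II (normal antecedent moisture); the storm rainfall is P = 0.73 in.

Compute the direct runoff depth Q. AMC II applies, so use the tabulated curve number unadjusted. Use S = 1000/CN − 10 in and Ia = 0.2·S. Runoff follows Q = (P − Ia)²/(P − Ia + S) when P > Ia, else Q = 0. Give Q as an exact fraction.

AMC II — tabulated CN = 63 applies directly.
S = 1000/63 − 10 = 370/63 in ≈ 5.873 in
Ia = 0.2S: 0.2·5.873 = 1.175 in (exactly 74/63)
P = 0.730 ≤ Ia = 1.175 in: entire storm abstracted, Q = 0.

Q = 0 in ≈ 0.000 in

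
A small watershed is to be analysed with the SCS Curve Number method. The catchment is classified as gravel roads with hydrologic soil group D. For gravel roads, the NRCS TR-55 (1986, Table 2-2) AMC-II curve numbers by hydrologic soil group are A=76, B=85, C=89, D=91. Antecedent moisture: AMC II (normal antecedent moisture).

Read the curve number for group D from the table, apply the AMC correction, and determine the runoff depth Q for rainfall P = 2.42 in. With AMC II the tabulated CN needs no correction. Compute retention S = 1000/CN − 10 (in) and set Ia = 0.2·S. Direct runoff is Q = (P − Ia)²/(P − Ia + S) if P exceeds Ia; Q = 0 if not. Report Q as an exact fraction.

NRCS table: gravel roads, soil group D → CN(II) = 91
Average conditions: CN = 91 (no AMC adjustment).
S = 1000/91 − 10 = 90/91 in ≈ 0.989 in
Ia = 0.2S: 0.2·0.989 = 0.198 in (exactly 18/91)
Since P=2.420 > Ia=0.198: effective rainfall P−Ia = 10111/4550 in
Runoff Q = (P−Ia)²/(P−Ia+S) = (2.222)²/(2.222+0.989) = 102232321/66480050 ≈ 1.538 in

Q = 102232321/66480050 in ≈ 1.538 in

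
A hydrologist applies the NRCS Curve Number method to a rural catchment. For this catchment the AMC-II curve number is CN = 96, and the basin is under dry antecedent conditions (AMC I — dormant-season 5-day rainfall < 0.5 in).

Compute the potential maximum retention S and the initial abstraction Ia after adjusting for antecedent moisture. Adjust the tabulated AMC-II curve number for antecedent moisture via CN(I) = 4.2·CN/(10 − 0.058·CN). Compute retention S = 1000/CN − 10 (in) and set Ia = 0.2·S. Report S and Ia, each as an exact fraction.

Dry (AMC I): CN(I) = 4.2·96/(10 − 0.058·96) = (2016/5)/(554/125) = 25200/277 ≈ 90.975
Max retention: S = 1000/(25200/277) − 10 = 125/126 in (≈ 0.992 in)
Ia = 0.2S: 0.2·0.992 = 0.198 in (exactly 25/126)

S = 125/126 in ≈ 0.992 in; Ia = 25/126 in ≈ 0.198 in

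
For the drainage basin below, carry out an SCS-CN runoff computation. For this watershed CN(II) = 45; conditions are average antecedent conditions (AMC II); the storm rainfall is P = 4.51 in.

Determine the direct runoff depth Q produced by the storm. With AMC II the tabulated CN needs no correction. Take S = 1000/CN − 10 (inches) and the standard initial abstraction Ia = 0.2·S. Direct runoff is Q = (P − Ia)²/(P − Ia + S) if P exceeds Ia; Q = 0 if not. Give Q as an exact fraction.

Q = 314171/1052100 in ≈ 0.299 in

CN(II) = 45; AMC II needs no correction.
Retention S: 1000/CN − 10 with CN=45.000 → S = 110/9 ≈ 12.222 in
Initial abstraction Ia = S/5 = (110/9)/5 = 22/9 ≈ 2.444 in
Since P=4.510 > Ia=2.444: effective rainfall P−Ia = 1859/900 in
Runoff Q = (P−Ia)²/(P−Ia+S) = (2.066)²/(2.066+12.222) = 314171/1052100 ≈ 0.299 in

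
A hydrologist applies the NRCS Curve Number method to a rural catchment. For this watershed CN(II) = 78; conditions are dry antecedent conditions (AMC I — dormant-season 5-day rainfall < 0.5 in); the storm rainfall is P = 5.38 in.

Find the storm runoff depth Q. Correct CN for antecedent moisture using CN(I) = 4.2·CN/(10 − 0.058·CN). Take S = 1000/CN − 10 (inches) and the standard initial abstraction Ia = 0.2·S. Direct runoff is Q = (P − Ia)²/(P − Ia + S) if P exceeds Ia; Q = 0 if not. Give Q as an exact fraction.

CN(I) from CN(II)=78: (4.2·78)/(10 − 0.058·78) = 81900/1369 ≈ 59.825
Retention S: 1000/CN − 10 with CN=59.825 → S = 5500/819 ≈ 6.716 in
Ia = 0.2S: 0.2·6.716 = 1.343 in (exactly 1100/819)
Since P=5.380 > Ia=1.343: effective rainfall P−Ia = 165311/40950 in
Runoff Q = (P−Ia)²/(P−Ia+S) = (4.037)²/(4.037+6.716) = 27327726721/18030735450 ≈ 1.516 in

Q = 27327726721/18030735450 in ≈ 1.516 in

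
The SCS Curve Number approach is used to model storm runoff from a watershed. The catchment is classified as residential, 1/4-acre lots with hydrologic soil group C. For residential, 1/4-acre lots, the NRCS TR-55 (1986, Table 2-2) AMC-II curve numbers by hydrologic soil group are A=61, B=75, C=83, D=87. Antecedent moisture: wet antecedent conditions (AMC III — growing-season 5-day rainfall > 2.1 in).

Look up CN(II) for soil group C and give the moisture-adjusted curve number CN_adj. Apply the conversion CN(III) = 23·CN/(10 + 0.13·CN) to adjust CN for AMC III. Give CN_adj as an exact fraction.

CN_adj = 190900/2079 ≈ 91.823

NRCS table: residential, 1/4-acre lots, soil group C → CN(II) = 83
CN(III) from CN(II)=83: (23·83)/(10 + 0.13·83) = 190900/2079 ≈ 91.823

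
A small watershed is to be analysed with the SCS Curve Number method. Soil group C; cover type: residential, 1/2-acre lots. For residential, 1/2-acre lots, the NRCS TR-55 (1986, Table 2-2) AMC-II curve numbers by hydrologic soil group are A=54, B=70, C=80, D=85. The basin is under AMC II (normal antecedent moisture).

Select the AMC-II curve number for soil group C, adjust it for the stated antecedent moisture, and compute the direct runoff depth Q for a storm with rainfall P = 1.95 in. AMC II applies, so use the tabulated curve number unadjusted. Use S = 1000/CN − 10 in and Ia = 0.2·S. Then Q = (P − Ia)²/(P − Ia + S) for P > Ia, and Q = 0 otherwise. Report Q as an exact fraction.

NRCS table: residential, 1/2-acre lots, soil group C → CN(II) = 80
Average conditions: CN = 80 (no AMC adjustment).
Max retention: S = 1000/80 − 10 = 5/2 in (≈ 2.500 in)
Ia = 0.2·(5/2) = 1/2 in ≈ 0.500 in
Excess rainfall: 1.950 − 0.500 = 1.450 in; P > Ia so Q > 0
Q: (29/20)² ÷ (79/20) = 841/1580 in (≈ 0.532 in)

Q = 841/1580 in ≈ 0.532 in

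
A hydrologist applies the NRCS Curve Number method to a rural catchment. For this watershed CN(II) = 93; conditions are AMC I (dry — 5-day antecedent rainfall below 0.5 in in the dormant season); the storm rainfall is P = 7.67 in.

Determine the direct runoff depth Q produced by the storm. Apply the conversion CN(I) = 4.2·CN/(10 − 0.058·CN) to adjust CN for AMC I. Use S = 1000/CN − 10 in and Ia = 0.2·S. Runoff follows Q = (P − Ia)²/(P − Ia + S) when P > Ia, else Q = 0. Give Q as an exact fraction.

Q = 41613144049/7086404700 in ≈ 5.872 in

CN(I) from CN(II)=93: (4.2·93)/(10 − 0.058·93) = 27900/329 ≈ 84.802
S = 1000/(27900/329) − 10 = 500/279 in ≈ 1.792 in
Initial abstraction Ia = S/5 = (500/279)/5 = 100/279 ≈ 0.358 in
Excess rainfall: 7.670 − 0.358 = 7.312 in; P > Ia so Q > 0
Q: (203993/27900)² ÷ (253993/27900) = 41613144049/7086404700 in (≈ 5.872 in)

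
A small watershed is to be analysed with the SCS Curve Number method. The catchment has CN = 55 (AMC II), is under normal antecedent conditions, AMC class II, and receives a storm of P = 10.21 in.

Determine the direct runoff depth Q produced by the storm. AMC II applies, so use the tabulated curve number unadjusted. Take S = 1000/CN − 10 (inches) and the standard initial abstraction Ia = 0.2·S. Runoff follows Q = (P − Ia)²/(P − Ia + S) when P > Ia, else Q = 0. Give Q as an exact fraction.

CN(II) = 55; AMC II needs no correction.
Max retention: S = 1000/55 − 10 = 90/11 in (≈ 8.182 in)
Initial abstraction Ia = S/5 = (90/11)/5 = 18/11 ≈ 1.636 in
Since P=10.210 > Ia=1.636: effective rainfall P−Ia = 9431/1100 in
Runoff Q = (P−Ia)²/(P−Ia+S) = (8.574)²/(8.574+8.182) = 88943761/20274100 ≈ 4.387 in

Q = 88943761/20274100 in ≈ 4.387 in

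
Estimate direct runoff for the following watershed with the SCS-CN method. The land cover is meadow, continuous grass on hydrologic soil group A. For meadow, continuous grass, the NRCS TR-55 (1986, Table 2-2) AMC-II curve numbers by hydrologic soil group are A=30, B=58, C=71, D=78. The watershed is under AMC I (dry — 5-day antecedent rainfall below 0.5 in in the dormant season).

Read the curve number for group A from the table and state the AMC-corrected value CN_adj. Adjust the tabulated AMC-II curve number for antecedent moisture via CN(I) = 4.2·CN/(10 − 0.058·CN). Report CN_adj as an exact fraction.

NRCS table: meadow, continuous grass, soil group A → CN(II) = 30
Dry (AMC I): CN(I) = 4.2·30/(10 − 0.058·30) = 126/(413/50) = 900/59 ≈ 15.254

CN_adj = 900/59 ≈ 15.254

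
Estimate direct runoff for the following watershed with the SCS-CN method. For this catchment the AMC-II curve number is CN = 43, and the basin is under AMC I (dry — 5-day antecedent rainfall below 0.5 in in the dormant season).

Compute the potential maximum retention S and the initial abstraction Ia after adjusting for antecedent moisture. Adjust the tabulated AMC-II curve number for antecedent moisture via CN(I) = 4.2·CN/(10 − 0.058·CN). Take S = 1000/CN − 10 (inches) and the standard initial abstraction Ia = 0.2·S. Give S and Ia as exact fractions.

Adjust CN=43 to AMC I: 4.2·43/(10 − 0.058·43) → (903/5) ÷ (3753/500) = 30100/1251 ≈ 24.061
S = 1000/(30100/1251) − 10 = 9500/301 in ≈ 31.561 in
Ia = 0.2·(9500/301) = 1900/301 in ≈ 6.312 in

S = 9500/301 in ≈ 31.561 in; Ia = 1900/301 in ≈ 6.312 in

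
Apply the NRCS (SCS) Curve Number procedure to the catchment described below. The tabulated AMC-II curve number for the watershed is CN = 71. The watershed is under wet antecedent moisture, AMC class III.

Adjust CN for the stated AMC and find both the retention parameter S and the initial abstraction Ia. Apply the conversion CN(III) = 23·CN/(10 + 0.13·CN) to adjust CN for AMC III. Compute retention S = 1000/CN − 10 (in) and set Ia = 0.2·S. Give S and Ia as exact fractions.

Adjust CN=71 to AMC III: 23·71/(10 + 0.13·71) → 1633 ÷ (1923/100) = 163300/1923 ≈ 84.919
Max retention: S = 1000/(163300/1923) − 10 = 2900/1633 in (≈ 1.776 in)
Ia = 0.2S: 0.2·1.776 = 0.355 in (exactly 580/1633)

S = 2900/1633 in ≈ 1.776 in; Ia = 580/1633 in ≈ 0.355 in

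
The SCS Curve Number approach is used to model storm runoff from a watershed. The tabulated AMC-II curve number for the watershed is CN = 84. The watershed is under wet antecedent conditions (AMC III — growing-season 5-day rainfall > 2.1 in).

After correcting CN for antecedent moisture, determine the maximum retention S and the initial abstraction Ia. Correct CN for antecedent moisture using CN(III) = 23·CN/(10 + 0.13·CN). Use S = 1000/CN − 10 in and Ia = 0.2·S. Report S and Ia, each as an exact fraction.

Adjust CN=84 to AMC III: 23·84/(10 + 0.13·84) → 1932 ÷ (523/25) = 48300/523 ≈ 92.352
Retention S: 1000/CN − 10 with CN=92.352 → S = 400/483 ≈ 0.828 in
Ia = 0.2·(400/483) = 80/483 in ≈ 0.166 in

S = 400/483 in ≈ 0.828 in; Ia = 80/483 in ≈ 0.166 in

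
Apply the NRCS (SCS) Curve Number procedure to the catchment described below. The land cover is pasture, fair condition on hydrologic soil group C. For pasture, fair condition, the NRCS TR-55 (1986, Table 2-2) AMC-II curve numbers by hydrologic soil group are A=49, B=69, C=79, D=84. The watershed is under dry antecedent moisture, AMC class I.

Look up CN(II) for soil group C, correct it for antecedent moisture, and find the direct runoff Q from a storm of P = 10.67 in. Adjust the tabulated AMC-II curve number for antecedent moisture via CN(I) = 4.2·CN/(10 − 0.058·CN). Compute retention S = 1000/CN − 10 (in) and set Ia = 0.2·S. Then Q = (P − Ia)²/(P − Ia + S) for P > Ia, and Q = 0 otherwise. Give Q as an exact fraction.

NRCS table: pasture, fair condition, soil group C → CN(II) = 79
CN(I) from CN(II)=79: (4.2·79)/(10 − 0.058·79) = 7900/129 ≈ 61.240
Retention S: 1000/CN − 10 with CN=61.240 → S = 500/79 ≈ 6.329 in
Initial abstraction Ia = S/5 = (500/79)/5 = 100/79 ≈ 1.266 in
Since P=10.670 > Ia=1.266: effective rainfall P−Ia = 74293/7900 in
Runoff Q = (P−Ia)²/(P−Ia+S) = (9.404)²/(9.404+6.329) = 5519449849/981914700 ≈ 5.621 in

Q = 5519449849/981914700 in ≈ 5.621 in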